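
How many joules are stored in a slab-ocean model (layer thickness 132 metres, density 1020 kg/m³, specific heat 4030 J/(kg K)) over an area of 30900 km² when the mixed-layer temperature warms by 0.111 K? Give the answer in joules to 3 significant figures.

Areal heat capacity C = ρ c_p D = 1020 × 4030 × 132 = 5.43×10^8 J/(m^2 K).
Heat per unit area: q = C ΔT = 5.43×10^8 × 0.111 = 6.02×10^7 J/m².
Total heat: Q = q × A = 6.02×10^7 × (30900 × 10⁶ m²) = 1.86×10^18 J.

1.86×10^18 J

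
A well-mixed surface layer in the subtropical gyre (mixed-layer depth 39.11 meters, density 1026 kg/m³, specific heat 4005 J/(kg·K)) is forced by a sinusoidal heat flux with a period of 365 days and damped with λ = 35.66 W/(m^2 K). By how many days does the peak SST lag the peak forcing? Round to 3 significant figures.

Areal heat capacity C = ρ c_p D = 1026 × 4005 × 39.11 = 1.61×10^8 J/(m^2 K).
ω = 2π / 3.15×10^7 s = 1.99×10^-7 s⁻¹.
Phase lag φ = arctan(Cω/λ) = arctan(32.0/35.66) = 0.732 rad.
Time lag = φ / ω = 0.732 / 1.99×10^-7 = 3.67×10^6 s = 42.5 days.

42.5 days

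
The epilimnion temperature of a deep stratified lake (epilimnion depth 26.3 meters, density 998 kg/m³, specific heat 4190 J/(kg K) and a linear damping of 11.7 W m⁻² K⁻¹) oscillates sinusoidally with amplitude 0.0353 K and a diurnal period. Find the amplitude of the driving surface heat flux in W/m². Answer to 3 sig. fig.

282

Areal heat capacity C = ρ c_p D = 998 × 4190 × 26.3 = 1.10×10^8 J/(m^2 K).
ω = 2π / 86400 s = 7.27×10^-5 s⁻¹.
√((Cω)² + λ²) = √((8000)² + 11.7²) = 8000 W/(m²·K).
F₀ = A × √((Cω)²+λ²) = 0.0353 × 8000 = 282 W/m².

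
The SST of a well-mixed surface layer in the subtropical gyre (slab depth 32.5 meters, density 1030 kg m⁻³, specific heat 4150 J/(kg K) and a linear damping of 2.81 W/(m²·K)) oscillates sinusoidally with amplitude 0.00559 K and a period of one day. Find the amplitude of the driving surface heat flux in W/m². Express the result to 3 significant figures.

Areal heat capacity C = ρ c_p D = 1030 × 4150 × 32.5 = 1.39×10^8 J m⁻² K⁻¹.
ω = 2π / 86400 s = 7.27×10^-5 s⁻¹.
√((Cω)² + λ²) = √((10100)² + 2.81²) = 10100 W/(m²·K).
F₀ = A × √((Cω)²+λ²) = 0.00559 × 10100 = 56.5 W/m².

56.5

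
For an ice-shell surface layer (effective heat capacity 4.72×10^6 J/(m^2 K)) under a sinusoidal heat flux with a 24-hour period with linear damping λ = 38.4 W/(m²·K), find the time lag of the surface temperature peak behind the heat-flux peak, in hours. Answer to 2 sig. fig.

Areal heat capacity C = 4.72×10^6 J/(m^2 K) (given).
ω = 2π / 86400 s = 7.27×10^-5 s⁻¹.
Phase lag φ = arctan(Cω/λ) = arctan(343/38.4) = 1.46 rad.
Time lag = φ / ω = 1.46 / 7.27×10^-5 = 20100 s = 5.57 hours.

5.6 hours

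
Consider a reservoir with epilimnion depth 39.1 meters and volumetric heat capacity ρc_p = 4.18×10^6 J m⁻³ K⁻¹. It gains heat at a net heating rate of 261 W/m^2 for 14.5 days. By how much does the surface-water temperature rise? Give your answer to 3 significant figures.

Areal heat capacity C = ρc_p × D = 4.18×10^6 × 39.1 = 1.63×10^8 J m⁻² K⁻¹.
Net heat input Q = F Δt = 261 × (14.5 days × 86400 s/day) = 3.27×10^8 J/m².
ΔT = Q / C = 3.27×10^8 / 1.63×10^8 = 2.00 K.

2.00 K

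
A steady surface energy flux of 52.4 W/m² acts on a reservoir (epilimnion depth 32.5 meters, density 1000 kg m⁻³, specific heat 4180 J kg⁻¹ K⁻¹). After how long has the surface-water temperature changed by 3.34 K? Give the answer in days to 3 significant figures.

100 days

Areal heat capacity C = ρ c_p D = 1000 × 4180 × 32.5 = 1.36×10^8 J m⁻² K⁻¹.
Time required: Δt = C ΔT / F = 1.36×10^8 × 3.34 / 52.4 = 8.66×10^6 s.
In days: 8.66×10^6 s / (86400 s/day) = 100 days.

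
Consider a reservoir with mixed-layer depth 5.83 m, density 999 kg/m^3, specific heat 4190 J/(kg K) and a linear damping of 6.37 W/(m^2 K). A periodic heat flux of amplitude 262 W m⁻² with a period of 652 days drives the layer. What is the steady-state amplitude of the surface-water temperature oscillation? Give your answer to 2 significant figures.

38 K

Areal heat capacity C = ρ c_p D = 999 × 4190 × 5.83 = 2.44×10^7 J/(m²·K).
Angular frequency ω = 2π / T = 2π / 5.63×10^7 s = 1.12×10^-7 s⁻¹.
√((Cω)² + λ²) = √((2.72)² + 6.37²) = 6.93 W/(m²·K).
Amplitude A = F₀ / √((Cω)²+λ²) = 262 / 6.93 = 37.8 K.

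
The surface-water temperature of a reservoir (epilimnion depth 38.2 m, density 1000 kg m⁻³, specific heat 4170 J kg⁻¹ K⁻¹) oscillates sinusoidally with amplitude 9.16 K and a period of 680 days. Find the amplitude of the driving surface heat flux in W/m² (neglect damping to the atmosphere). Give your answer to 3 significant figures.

Areal heat capacity C = ρ c_p D = 1000 × 4170 × 38.2 = 1.59×10^8 J m⁻² K⁻¹.
ω = 2π / 5.88×10^7 s = 1.07×10^-7 s⁻¹.
Cω = 1.59×10^8 × 1.07×10^-7 = 17.0 W/(m²·K).
F₀ = A × Cω = 9.16 × 17.0 = 156 W/m².

156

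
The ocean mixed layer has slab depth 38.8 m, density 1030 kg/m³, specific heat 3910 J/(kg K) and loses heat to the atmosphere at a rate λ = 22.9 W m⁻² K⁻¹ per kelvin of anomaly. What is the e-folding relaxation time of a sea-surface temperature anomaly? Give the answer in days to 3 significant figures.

Areal heat capacity C = ρ c_p D = 1030 × 3910 × 38.8 = 1.56×10^8 J/(m²·K).
Relaxation time τ = C / λ = 1.56×10^8 / 22.9 = 6.82×10^6 s.
In days: 6.82×10^6 s / (86400 s/day) = 79.0 days.

79.0 days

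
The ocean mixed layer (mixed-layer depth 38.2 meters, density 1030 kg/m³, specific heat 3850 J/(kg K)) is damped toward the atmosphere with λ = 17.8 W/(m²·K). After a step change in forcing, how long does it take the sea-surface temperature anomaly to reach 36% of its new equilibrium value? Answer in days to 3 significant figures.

Areal heat capacity C = ρ c_p D = 1030 × 3850 × 38.2 = 1.51×10^8 J/(m²·K).
τ = C / λ = 1.51×10^8 / 17.8 = 8.51×10^6 s.
Fraction reached: 1 − e^(−t/τ) = 0.36 ⇒ t = −τ ln(1 − 0.36) = τ × 0.446.
t = 3.80×10^6 s = 44.0 days.

44.0 days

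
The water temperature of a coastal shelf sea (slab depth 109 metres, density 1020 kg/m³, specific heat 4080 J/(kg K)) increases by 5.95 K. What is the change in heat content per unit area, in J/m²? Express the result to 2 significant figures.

2.7×10^9

Areal heat capacity C = ρ c_p D = 1020 × 4080 × 109 = 4.54×10^8 J/(m²·K).
ΔQ = C ΔT = 4.54×10^8 × 5.95 = 2.70×10^9 J/m².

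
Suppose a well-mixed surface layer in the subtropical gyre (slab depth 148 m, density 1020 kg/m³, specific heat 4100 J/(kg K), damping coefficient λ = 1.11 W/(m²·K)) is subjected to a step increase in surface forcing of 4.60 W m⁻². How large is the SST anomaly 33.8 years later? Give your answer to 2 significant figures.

Areal heat capacity C = ρ c_p D = 1020 × 4100 × 148 = 6.19×10^8 J/(m^2 K).
τ = C / λ = 6.19×10^8 / 1.11 = 5.58×10^8 s.
Equilibrium anomaly ΔT_eq = F / λ = 4.60 / 1.11 = 4.14 K.
t = 33.8 years = 1.07×10^9 s, so t/τ = 1.91.
ΔT(t) = ΔT_eq (1 − e^(−t/τ)) = 4.14 × (1 − e^−1.91) = 3.53 K.

3.5 K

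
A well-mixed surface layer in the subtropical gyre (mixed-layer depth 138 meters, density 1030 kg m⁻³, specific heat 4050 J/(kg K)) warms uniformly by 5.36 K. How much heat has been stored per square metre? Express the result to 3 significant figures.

3.09×10^9

Areal heat capacity C = ρ c_p D = 1030 × 4050 × 138 = 5.76×10^8 J/(m^2 K).
ΔQ = C ΔT = 5.76×10^8 × 5.36 = 3.09×10^9 J/m².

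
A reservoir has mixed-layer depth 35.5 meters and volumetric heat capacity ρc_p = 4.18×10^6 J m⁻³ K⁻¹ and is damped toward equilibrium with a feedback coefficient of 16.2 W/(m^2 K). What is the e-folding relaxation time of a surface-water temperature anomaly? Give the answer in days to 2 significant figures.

110 days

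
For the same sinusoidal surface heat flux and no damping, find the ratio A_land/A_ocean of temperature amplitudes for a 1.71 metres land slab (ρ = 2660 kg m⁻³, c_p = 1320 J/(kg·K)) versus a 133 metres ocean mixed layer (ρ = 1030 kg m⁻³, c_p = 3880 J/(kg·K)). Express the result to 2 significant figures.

89

C_ocean = 1030 × 3880 × 133 = 5.32×10^8 J/(m²·K).
C_land = 2660 × 1320 × 1.71 = 6.00×10^6 J/(m²·K).
Undamped amplitude ∝ 1/C, so A_land/A_ocean = C_ocean/C_land = 88.5.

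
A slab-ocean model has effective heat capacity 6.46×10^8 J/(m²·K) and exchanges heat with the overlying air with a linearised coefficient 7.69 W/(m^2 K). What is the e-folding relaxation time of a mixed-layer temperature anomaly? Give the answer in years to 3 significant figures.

2.66 years

Areal heat capacity C = 6.46×10^8 J/(m²·K) (given).
Relaxation time τ = C / λ = 6.46×10^8 / 7.69 = 8.40×10^7 s.
In years: 8.40×10^7 s / (3.156×10^7 s/year) = 2.66 years.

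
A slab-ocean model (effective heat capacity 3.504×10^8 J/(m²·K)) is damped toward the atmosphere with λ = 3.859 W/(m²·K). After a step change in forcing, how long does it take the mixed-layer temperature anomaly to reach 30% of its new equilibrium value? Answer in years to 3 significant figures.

Areal heat capacity C = 3.504×10^8 J/(m²·K) (given).
τ = C / λ = 3.50×10^8 / 3.859 = 9.08×10^7 s.
Fraction reached: 1 − e^(−t/τ) = 0.30 ⇒ t = −τ ln(1 − 0.30) = τ × 0.357.
t = 3.24×10^7 s = 1.03 years.

1.03 years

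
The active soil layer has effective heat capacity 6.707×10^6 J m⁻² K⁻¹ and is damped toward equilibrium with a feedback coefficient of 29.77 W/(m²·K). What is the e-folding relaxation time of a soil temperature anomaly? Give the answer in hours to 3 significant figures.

62.6 hours

Areal heat capacity C = 6.707×10^6 J m⁻² K⁻¹ (given).
Relaxation time τ = C / λ = 6.71×10^6 / 29.77 = 2.25×10^5 s.
In hours: 2.25×10^5 s / (3600 s/hour) = 62.6 hours.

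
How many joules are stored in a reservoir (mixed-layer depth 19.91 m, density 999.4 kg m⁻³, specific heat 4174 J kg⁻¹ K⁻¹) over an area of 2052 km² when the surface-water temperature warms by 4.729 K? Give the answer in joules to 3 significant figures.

Areal heat capacity C = ρ c_p D = 999.4 × 4174 × 19.91 = 8.31×10^7 J m⁻² K⁻¹.
Heat per unit area: q = C ΔT = 8.31×10^7 × 4.729 = 3.93×10^8 J/m².
Total heat: Q = q × A = 3.93×10^8 × (2052 × 10⁶ m²) = 8.06×10^17 J.

8.06×10^17 J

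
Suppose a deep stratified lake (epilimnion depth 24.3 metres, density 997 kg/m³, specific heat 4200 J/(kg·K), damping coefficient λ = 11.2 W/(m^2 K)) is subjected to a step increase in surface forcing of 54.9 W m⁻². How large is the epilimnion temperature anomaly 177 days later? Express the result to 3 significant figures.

Areal heat capacity C = ρ c_p D = 997 × 4200 × 24.3 = 1.02×10^8 J m⁻² K⁻¹.
τ = C / λ = 1.02×10^8 / 11.2 = 9.09×10^6 s.
Equilibrium anomaly ΔT_eq = F / λ = 54.9 / 11.2 = 4.90 K.
t = 177 days = 1.53×10^7 s, so t/τ = 1.68.
ΔT(t) = ΔT_eq (1 − e^(−t/τ)) = 4.90 × (1 − e^−1.68) = 3.99 K.

3.99 K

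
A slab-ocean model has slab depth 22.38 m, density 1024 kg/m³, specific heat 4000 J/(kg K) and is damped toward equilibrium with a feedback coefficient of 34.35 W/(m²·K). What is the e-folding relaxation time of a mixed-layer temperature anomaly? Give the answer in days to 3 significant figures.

Areal heat capacity C = ρ c_p D = 1024 × 4000 × 22.38 = 9.17×10^7 J/(m^2 K).
Relaxation time τ = C / λ = 9.17×10^7 / 34.35 = 2.67×10^6 s.
In days: 2.67×10^6 s / (86400 s/day) = 30.9 days.

30.9 days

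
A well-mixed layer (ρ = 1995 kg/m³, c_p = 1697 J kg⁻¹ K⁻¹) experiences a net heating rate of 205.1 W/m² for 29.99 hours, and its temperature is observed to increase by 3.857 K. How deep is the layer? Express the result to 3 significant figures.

Heat input Q = F Δt = 205.1 × 1.08×10^5 s = 2.21×10^7 J/m².
Required areal heat capacity C = Q / ΔT = 5.74×10^6 J/(m²·K).
Depth D = C / (ρ c_p) = 5.74×10^6 / (1995 × 1697) = 1.70 m.

1.70 m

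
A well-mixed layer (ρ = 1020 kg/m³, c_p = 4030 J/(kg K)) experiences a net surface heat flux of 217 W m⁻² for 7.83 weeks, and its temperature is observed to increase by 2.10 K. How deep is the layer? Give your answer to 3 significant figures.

119 m

Heat input Q = F Δt = 217 × 4.74×10^6 s = 1.03×10^9 J/m².
Required areal heat capacity C = Q / ΔT = 4.89×10^8 J/(m²·K).
Depth D = C / (ρ c_p) = 4.89×10^8 / (1020 × 4030) = 119 m.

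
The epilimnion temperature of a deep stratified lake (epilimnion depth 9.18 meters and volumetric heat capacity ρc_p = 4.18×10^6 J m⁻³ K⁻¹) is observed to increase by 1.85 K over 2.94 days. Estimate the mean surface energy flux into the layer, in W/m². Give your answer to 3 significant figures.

Areal heat capacity C = ρc_p × D = 4.18×10^6 × 9.18 = 3.84×10^7 J/(m²·K).
Required heat per unit area: Q = C ΔT = 3.84×10^7 × 1.85 = 7.10×10^7 J/m².
Flux F = Q / Δt = 7.10×10^7 / 2.54×10^5 s = 279 W/m².

279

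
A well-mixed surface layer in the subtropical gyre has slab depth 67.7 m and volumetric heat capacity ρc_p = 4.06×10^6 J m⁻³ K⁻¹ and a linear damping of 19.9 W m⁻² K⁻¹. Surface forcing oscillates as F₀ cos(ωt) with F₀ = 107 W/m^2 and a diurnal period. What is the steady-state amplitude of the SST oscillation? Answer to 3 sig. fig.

0.00535 K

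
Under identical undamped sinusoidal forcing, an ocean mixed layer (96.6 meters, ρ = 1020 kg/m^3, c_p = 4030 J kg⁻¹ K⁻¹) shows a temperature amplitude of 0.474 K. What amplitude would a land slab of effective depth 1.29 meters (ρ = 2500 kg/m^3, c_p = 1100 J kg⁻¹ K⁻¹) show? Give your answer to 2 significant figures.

C_ocean = 3.97×10^8 J/(m²·K); C_land = 3.55×10^6 J/(m²·K).
A ∝ 1/C ⇒ A_land = A_ocean × C_ocean/C_land = 0.474 × 112 = 53.1 K.

53 K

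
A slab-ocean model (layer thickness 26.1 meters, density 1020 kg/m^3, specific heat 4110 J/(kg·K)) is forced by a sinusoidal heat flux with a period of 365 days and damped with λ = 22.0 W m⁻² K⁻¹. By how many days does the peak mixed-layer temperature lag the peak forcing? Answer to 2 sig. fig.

45 days

Areal heat capacity C = ρ c_p D = 1020 × 4110 × 26.1 = 1.09×10^8 J m⁻² K⁻¹.
ω = 2π / 3.15×10^7 s = 1.99×10^-7 s⁻¹.
Phase lag φ = arctan(Cω/λ) = arctan(21.8/22.0) = 0.781 rad.
Time lag = φ / ω = 0.781 / 1.99×10^-7 = 3.92×10^6 s = 45.4 days.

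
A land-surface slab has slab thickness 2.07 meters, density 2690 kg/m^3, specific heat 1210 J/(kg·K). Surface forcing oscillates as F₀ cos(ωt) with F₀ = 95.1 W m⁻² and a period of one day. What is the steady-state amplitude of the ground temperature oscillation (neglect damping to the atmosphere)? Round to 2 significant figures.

0.19 K

Areal heat capacity C = ρ c_p D = 2690 × 1210 × 2.07 = 6.74×10^6 J/(m^2 K).
Angular frequency ω = 2π / T = 2π / 86400 s = 7.27×10^-5 s⁻¹.
Cω = 6.74×10^6 × 7.27×10^-5 = 490 W/(m²·K).
Amplitude A = F₀ / (Cω) = 95.1 / 490 = 0.194 K.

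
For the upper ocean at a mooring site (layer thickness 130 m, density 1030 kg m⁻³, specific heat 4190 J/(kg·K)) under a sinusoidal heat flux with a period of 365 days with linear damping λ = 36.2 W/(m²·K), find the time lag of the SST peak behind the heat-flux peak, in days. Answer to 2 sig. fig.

73 days

Areal heat capacity C = ρ c_p D = 1030 × 4190 × 130 = 5.61×10^8 J/(m²·K).
ω = 2π / 3.15×10^7 s = 1.99×10^-7 s⁻¹.
Phase lag φ = arctan(Cω/λ) = arctan(112/36.2) = 1.26 rad.
Time lag = φ / ω = 1.26 / 1.99×10^-7 = 6.31×10^6 s = 73.1 days.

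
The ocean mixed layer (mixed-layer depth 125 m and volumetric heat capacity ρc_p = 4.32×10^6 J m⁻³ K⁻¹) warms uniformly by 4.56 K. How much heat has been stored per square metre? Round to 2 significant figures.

2.5×10^9

Areal heat capacity C = ρc_p × D = 4.32×10^6 × 125 = 5.40×10^8 J m⁻² K⁻¹.
ΔQ = C ΔT = 5.40×10^8 × 4.56 = 2.46×10^9 J/m².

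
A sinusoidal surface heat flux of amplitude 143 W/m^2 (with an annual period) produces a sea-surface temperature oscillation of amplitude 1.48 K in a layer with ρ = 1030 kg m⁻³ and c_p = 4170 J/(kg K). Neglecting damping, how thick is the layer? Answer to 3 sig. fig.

113 m

ω = 2π / 3.15×10^7 s = 1.99×10^-7 s⁻¹.
Required C = F₀ / (A ω) = 143 / (1.48 × 1.99×10^-7) = 4.85×10^8 J/(m²·K).
D = C / (ρ c_p) = 4.85×10^8 / (1030 × 4170) = 113 m.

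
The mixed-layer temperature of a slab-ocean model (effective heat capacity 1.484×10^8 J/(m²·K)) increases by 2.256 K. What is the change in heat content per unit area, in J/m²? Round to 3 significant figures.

Areal heat capacity C = 1.484×10^8 J/(m²·K) (given).
ΔQ = C ΔT = 1.48×10^8 × 2.256 = 3.35×10^8 J/m².

3.35×10^8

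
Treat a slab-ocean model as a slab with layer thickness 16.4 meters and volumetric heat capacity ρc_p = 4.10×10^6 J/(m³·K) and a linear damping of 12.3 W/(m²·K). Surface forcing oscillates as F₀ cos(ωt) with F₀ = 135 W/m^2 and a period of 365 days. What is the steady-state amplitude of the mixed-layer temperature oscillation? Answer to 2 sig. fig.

Areal heat capacity C = ρc_p × D = 4.10×10^6 × 16.4 = 6.72×10^7 J/(m²·K).
Angular frequency ω = 2π / T = 2π / 3.15×10^7 s = 1.99×10^-7 s⁻¹.
√((Cω)² + λ²) = √((13.4)² + 12.3²) = 18.2 W/(m²·K).
Amplitude A = F₀ / √((Cω)²+λ²) = 135 / 18.2 = 7.42 K.

7.4 K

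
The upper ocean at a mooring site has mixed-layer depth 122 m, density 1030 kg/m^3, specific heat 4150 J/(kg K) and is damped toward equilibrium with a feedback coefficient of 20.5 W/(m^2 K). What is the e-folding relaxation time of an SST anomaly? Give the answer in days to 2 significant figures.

Areal heat capacity C = ρ c_p D = 1030 × 4150 × 122 = 5.21×10^8 J/(m^2 K).
Relaxation time τ = C / λ = 5.21×10^8 / 20.5 = 2.54×10^7 s.
In days: 2.54×10^7 s / (86400 s/day) = 294 days.

290 days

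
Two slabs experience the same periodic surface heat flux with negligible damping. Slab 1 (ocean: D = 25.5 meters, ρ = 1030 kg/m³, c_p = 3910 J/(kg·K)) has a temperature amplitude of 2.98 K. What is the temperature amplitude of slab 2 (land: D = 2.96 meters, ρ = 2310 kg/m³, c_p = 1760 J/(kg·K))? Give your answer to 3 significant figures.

25.4 K

C_ocean = 1.03×10^8 J/(m²·K); C_land = 1.20×10^7 J/(m²·K).
A ∝ 1/C ⇒ A_land = A_ocean × C_ocean/C_land = 2.98 × 8.53 = 25.4 K.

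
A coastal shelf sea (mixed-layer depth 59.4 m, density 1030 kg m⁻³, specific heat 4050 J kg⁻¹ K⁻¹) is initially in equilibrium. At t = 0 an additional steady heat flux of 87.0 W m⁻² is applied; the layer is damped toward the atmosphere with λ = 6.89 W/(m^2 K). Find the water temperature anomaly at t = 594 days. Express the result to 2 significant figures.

Areal heat capacity C = ρ c_p D = 1030 × 4050 × 59.4 = 2.48×10^8 J/(m^2 K).
τ = C / λ = 2.48×10^8 / 6.89 = 3.60×10^7 s.
Equilibrium anomaly ΔT_eq = F / λ = 87.0 / 6.89 = 12.6 K.
t = 594 days = 5.13×10^7 s, so t/τ = 1.43.
ΔT(t) = ΔT_eq (1 − e^(−t/τ)) = 12.6 × (1 − e^−1.43) = 9.60 K.

9.6 K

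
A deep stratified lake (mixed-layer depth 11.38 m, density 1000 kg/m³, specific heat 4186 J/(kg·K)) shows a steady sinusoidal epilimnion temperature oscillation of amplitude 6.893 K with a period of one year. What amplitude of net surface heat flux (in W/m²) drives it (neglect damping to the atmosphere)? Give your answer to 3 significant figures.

Areal heat capacity C = ρ c_p D = 1000 × 4186 × 11.38 = 4.76×10^7 J/(m²·K).
ω = 2π / 3.15×10^7 s = 1.99×10^-7 s⁻¹.
Cω = 4.76×10^7 × 1.99×10^-7 = 9.49 W/(m²·K).
F₀ = A × Cω = 6.893 × 9.49 = 65.4 W/m².

65.4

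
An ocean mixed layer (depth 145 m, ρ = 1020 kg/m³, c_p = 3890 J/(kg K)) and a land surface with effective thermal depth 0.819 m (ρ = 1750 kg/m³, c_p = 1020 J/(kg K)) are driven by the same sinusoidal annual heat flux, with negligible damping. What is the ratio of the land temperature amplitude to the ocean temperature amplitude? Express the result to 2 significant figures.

C_ocean = 1020 × 3890 × 145 = 5.75×10^8 J/(m²·K).
C_land = 1750 × 1020 × 0.819 = 1.46×10^6 J/(m²·K).
Undamped amplitude ∝ 1/C, so A_land/A_ocean = C_ocean/C_land = 394.

390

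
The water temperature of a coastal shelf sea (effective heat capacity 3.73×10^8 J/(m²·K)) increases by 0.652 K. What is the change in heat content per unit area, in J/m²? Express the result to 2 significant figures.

2.4×10^8

Areal heat capacity C = 3.73×10^8 J/(m²·K) (given).
ΔQ = C ΔT = 3.73×10^8 × 0.652 = 2.43×10^8 J/m².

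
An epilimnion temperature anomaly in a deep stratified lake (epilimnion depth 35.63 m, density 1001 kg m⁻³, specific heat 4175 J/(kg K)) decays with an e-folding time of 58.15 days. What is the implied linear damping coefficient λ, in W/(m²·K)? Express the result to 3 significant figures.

Areal heat capacity C = ρ c_p D = 1001 × 4175 × 35.63 = 1.49×10^8 J m⁻² K⁻¹.
τ = 58.15 days = 5.02×10^6 s.
λ = C / τ = 1.49×10^8 / 5.02×10^6 = 29.6 W/(m²·K).

29.6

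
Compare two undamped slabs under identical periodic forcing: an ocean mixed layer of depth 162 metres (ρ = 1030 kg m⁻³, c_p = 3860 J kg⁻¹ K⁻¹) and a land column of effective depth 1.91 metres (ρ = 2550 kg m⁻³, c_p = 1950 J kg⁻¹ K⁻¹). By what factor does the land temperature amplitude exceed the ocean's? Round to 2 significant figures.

68

C_ocean = 1030 × 3860 × 162 = 6.44×10^8 J/(m²·K).
C_land = 2550 × 1950 × 1.91 = 9.50×10^6 J/(m²·K).
Undamped amplitude ∝ 1/C, so A_land/A_ocean = C_ocean/C_land = 67.8.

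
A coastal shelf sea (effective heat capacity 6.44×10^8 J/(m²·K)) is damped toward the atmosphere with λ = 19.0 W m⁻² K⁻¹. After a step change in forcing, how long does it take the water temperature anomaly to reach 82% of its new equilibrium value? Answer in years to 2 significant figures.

Areal heat capacity C = 6.44×10^8 J/(m²·K) (given).
τ = C / λ = 6.44×10^8 / 19.0 = 3.39×10^7 s.
Fraction reached: 1 − e^(−t/τ) = 0.82 ⇒ t = −τ ln(1 − 0.82) = τ × 1.71.
t = 5.81×10^7 s = 1.84 years.

1.8 years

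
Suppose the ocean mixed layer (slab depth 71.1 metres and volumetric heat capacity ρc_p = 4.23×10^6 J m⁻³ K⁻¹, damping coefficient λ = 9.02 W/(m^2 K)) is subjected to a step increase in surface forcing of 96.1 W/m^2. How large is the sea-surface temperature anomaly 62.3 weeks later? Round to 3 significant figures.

Areal heat capacity C = ρc_p × D = 4.23×10^6 × 71.1 = 3.01×10^8 J m⁻² K⁻¹.
τ = C / λ = 3.01×10^8 / 9.02 = 3.33×10^7 s.
Equilibrium anomaly ΔT_eq = F / λ = 96.1 / 9.02 = 10.7 K.
t = 62.3 weeks = 3.77×10^7 s, so t/τ = 1.13.
ΔT(t) = ΔT_eq (1 − e^(−t/τ)) = 10.7 × (1 − e^−1.13) = 7.21 K.

7.21 K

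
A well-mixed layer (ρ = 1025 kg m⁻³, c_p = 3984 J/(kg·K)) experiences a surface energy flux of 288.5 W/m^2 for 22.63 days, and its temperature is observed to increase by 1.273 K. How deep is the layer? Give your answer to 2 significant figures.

Heat input Q = F Δt = 288.5 × 1.96×10^6 s = 5.64×10^8 J/m².
Required areal heat capacity C = Q / ΔT = 4.43×10^8 J/(m²·K).
Depth D = C / (ρ c_p) = 4.43×10^8 / (1025 × 3984) = 109 m.

110 m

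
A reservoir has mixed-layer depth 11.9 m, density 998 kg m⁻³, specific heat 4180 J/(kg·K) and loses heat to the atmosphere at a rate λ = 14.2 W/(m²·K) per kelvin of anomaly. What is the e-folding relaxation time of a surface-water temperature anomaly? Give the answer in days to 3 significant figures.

40.5 days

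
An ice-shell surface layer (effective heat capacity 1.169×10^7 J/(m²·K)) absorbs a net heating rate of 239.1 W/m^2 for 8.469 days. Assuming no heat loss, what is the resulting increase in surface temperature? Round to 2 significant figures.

Areal heat capacity C = 1.169×10^7 J/(m²·K) (given).
Net heat input Q = F Δt = 239.1 × (8.469 days × 86400 s/day) = 1.75×10^8 J/m².
ΔT = Q / C = 1.75×10^8 / 1.17×10^7 = 15.0 K.

15 K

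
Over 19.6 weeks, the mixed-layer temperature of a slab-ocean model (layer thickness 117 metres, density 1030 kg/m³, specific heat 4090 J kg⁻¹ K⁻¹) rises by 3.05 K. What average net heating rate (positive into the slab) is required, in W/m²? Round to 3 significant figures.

127

Areal heat capacity C = ρ c_p D = 1030 × 4090 × 117 = 4.93×10^8 J/(m^2 K).
Required heat per unit area: Q = C ΔT = 4.93×10^8 × 3.05 = 1.50×10^9 J/m².
Flux F = Q / Δt = 1.50×10^9 / 1.19×10^7 s = 127 W/m².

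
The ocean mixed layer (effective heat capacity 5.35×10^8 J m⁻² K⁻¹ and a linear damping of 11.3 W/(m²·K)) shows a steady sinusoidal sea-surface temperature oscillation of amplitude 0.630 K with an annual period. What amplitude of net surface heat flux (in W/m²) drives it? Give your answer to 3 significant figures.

Areal heat capacity C = 5.35×10^8 J m⁻² K⁻¹ (given).
ω = 2π / 3.15×10^7 s = 1.99×10^-7 s⁻¹.
√((Cω)² + λ²) = √((107)² + 11.3²) = 107 W/(m²·K).
F₀ = A × √((Cω)²+λ²) = 0.630 × 107 = 67.5 W/m².

67.5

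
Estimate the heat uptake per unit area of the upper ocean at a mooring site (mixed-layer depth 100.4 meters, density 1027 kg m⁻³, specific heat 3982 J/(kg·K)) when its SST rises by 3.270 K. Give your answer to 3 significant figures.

Areal heat capacity C = ρ c_p D = 1027 × 3982 × 100.4 = 4.11×10^8 J m⁻² K⁻¹.
ΔQ = C ΔT = 4.11×10^8 × 3.270 = 1.34×10^9 J/m².

1.34×10^9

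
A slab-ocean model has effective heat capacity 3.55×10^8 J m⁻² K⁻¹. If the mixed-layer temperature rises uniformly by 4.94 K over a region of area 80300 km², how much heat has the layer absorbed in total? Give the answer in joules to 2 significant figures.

1.4×10^20 J

Areal heat capacity C = 3.55×10^8 J m⁻² K⁻¹ (given).
Heat per unit area: q = C ΔT = 3.55×10^8 × 4.94 = 1.75×10^9 J/m².
Total heat: Q = q × A = 1.75×10^9 × (80300 × 10⁶ m²) = 1.41×10^20 J.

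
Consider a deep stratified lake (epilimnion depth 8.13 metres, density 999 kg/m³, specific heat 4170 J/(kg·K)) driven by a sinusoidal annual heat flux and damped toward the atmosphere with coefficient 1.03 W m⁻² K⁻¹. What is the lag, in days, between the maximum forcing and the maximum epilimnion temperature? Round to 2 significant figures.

Areal heat capacity C = ρ c_p D = 999 × 4170 × 8.13 = 3.39×10^7 J/(m^2 K).
ω = 2π / 3.15×10^7 s = 1.99×10^-7 s⁻¹.
Phase lag φ = arctan(Cω/λ) = arctan(6.75/1.03) = 1.42 rad.
Time lag = φ / ω = 1.42 / 1.99×10^-7 = 7.12×10^6 s = 82.5 days.

82 days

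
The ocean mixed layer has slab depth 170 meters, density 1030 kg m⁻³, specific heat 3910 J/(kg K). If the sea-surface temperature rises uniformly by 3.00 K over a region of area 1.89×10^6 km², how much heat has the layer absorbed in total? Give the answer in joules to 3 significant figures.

Areal heat capacity C = ρ c_p D = 1030 × 3910 × 170 = 6.85×10^8 J/(m²·K).
Heat per unit area: q = C ΔT = 6.85×10^8 × 3.00 = 2.05×10^9 J/m².
Total heat: Q = q × A = 2.05×10^9 × (1.89×10^6 × 10⁶ m²) = 3.88×10^21 J.

3.88×10^21 J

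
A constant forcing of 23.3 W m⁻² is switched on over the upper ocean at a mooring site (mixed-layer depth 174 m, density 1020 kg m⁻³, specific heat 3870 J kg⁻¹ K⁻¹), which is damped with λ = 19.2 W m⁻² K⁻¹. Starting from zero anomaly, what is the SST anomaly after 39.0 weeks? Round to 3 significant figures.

0.586 K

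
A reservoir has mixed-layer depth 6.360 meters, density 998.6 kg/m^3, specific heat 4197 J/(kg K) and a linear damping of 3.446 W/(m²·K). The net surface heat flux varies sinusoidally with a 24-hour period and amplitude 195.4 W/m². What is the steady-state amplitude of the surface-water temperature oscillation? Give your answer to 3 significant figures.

0.101 K

Areal heat capacity C = ρ c_p D = 998.6 × 4197 × 6.360 = 2.67×10^7 J/(m²·K).
Angular frequency ω = 2π / T = 2π / 86400 s = 7.27×10^-5 s⁻¹.
√((Cω)² + λ²) = √((1940)² + 3.446²) = 1940 W/(m²·K).
Amplitude A = F₀ / √((Cω)²+λ²) = 195.4 / 1940 = 0.101 K.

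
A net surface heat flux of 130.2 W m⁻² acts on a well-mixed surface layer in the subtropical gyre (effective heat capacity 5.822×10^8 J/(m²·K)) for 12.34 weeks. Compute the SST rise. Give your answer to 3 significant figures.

Areal heat capacity C = 5.822×10^8 J/(m²·K) (given).
Net heat input Q = F Δt = 130.2 × (12.34 weeks × 6.048×10^5 s/week) = 9.72×10^8 J/m².
ΔT = Q / C = 9.72×10^8 / 5.82×10^8 = 1.67 K.

1.67 K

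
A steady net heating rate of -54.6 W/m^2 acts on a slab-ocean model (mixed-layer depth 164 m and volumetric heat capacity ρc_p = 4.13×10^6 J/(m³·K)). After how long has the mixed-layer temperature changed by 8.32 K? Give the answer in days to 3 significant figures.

Areal heat capacity C = ρc_p × D = 4.13×10^6 × 164 = 6.77×10^8 J/(m^2 K).
Time required: Δt = C ΔT / F = 6.77×10^8 × -8.32 / -54.6 = 1.03×10^8 s.
In days: 1.03×10^8 s / (86400 s/day) = 1190 days.

1190 days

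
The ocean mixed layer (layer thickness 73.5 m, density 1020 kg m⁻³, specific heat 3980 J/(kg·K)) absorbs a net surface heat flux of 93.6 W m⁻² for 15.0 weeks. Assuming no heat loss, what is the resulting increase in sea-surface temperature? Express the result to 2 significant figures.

2.8 K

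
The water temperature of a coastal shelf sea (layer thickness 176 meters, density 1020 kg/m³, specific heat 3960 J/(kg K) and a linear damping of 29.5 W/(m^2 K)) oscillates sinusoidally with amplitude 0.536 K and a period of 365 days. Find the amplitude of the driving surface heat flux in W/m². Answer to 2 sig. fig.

Areal heat capacity C = ρ c_p D = 1020 × 3960 × 176 = 7.11×10^8 J/(m²·K).
ω = 2π / 3.15×10^7 s = 1.99×10^-7 s⁻¹.
√((Cω)² + λ²) = √((142)² + 29.5²) = 145 W/(m²·K).
F₀ = A × √((Cω)²+λ²) = 0.536 × 145 = 77.5 W/m².

78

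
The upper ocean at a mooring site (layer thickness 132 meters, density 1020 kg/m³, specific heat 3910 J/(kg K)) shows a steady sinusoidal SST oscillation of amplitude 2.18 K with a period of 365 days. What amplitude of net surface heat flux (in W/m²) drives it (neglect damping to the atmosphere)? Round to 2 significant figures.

230

Areal heat capacity C = ρ c_p D = 1020 × 3910 × 132 = 5.26×10^8 J/(m^2 K).
ω = 2π / 3.15×10^7 s = 1.99×10^-7 s⁻¹.
Cω = 5.26×10^8 × 1.99×10^-7 = 105 W/(m²·K).
F₀ = A × Cω = 2.18 × 105 = 229 W/m².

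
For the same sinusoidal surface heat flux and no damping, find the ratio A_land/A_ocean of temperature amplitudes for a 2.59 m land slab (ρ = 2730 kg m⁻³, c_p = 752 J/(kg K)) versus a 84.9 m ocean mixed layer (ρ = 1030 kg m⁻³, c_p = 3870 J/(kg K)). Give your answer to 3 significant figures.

C_ocean = 1030 × 3870 × 84.9 = 3.38×10^8 J/(m²·K).
C_land = 2730 × 752 × 2.59 = 5.32×10^6 J/(m²·K).
Undamped amplitude ∝ 1/C, so A_land/A_ocean = C_ocean/C_land = 63.6.

63.6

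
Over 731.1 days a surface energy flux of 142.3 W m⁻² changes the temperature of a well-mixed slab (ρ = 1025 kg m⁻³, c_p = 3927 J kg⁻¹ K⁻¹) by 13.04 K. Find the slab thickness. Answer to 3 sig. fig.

171 m

Heat input Q = F Δt = 142.3 × 6.32×10^7 s = 8.99×10^9 J/m².
Required areal heat capacity C = Q / ΔT = 6.89×10^8 J/(m²·K).
Depth D = C / (ρ c_p) = 6.89×10^8 / (1025 × 3927) = 171 m.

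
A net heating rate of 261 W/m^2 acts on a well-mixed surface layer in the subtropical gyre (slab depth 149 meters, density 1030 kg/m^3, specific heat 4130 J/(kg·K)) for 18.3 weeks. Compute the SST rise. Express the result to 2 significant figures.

4.6 K

Areal heat capacity C = ρ c_p D = 1030 × 4130 × 149 = 6.34×10^8 J/(m^2 K).
Net heat input Q = F Δt = 261 × (18.3 weeks × 6.048×10^5 s/week) = 2.89×10^9 J/m².
ΔT = Q / C = 2.89×10^9 / 6.34×10^8 = 4.56 K.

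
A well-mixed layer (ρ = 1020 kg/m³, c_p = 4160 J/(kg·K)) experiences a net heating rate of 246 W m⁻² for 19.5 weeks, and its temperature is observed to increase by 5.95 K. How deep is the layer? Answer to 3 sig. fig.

Heat input Q = F Δt = 246 × 1.18×10^7 s = 2.90×10^9 J/m².
Required areal heat capacity C = Q / ΔT = 4.88×10^8 J/(m²·K).
Depth D = C / (ρ c_p) = 4.88×10^8 / (1020 × 4160) = 115 m.

115 m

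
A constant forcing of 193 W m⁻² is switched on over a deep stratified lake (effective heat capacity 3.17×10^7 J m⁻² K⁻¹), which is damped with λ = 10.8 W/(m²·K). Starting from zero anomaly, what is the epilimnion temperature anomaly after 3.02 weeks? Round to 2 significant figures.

Areal heat capacity C = 3.17×10^7 J m⁻² K⁻¹ (given).
τ = C / λ = 3.17×10^7 / 10.8 = 2.94×10^6 s.
Equilibrium anomaly ΔT_eq = F / λ = 193 / 10.8 = 17.9 K.
t = 3.02 weeks = 1.83×10^6 s, so t/τ = 0.622.
ΔT(t) = ΔT_eq (1 − e^(−t/τ)) = 17.9 × (1 − e^−0.622) = 8.28 K.

8.3 K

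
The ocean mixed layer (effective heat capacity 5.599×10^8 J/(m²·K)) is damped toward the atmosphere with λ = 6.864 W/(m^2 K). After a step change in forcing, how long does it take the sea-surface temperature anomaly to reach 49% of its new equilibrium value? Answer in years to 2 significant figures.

1.7 years

Areal heat capacity C = 5.599×10^8 J/(m²·K) (given).
τ = C / λ = 5.60×10^8 / 6.864 = 8.16×10^7 s.
Fraction reached: 1 − e^(−t/τ) = 0.49 ⇒ t = −τ ln(1 − 0.49) = τ × 0.673.
t = 5.49×10^7 s = 1.74 years.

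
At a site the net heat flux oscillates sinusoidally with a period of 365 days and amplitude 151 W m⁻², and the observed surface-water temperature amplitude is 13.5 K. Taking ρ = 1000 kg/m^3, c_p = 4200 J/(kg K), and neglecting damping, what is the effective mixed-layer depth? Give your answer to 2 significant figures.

ω = 2π / 3.15×10^7 s = 1.99×10^-7 s⁻¹.
Required C = F₀ / (A ω) = 151 / (13.5 × 1.99×10^-7) = 5.61×10^7 J/(m²·K).
D = C / (ρ c_p) = 5.61×10^7 / (1000 × 4200) = 13.4 m.

13 m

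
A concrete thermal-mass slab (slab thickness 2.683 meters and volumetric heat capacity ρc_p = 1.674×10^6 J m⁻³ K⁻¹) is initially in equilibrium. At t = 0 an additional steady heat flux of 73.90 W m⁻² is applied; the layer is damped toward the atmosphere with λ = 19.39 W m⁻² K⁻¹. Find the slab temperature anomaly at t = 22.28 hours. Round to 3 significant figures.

Areal heat capacity C = ρc_p × D = 1.674×10^6 × 2.683 = 4.49×10^6 J/(m²·K).
τ = C / λ = 4.49×10^6 / 19.39 = 2.32×10^5 s.
Equilibrium anomaly ΔT_eq = F / λ = 73.90 / 19.39 = 3.81 K.
t = 22.28 hours = 80200 s, so t/τ = 0.346.
ΔT(t) = ΔT_eq (1 − e^(−t/τ)) = 3.81 × (1 − e^−0.346) = 1.12 K.

1.12 K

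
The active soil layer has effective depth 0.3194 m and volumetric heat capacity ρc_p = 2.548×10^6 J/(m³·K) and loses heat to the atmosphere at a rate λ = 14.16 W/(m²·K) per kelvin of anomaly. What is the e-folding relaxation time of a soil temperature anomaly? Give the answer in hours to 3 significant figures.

16.0 hours

Areal heat capacity C = ρc_p × D = 2.548×10^6 × 0.3194 = 8.14×10^5 J m⁻² K⁻¹.
Relaxation time τ = C / λ = 8.14×10^5 / 14.16 = 57500 s.
In hours: 57500 s / (3600 s/hour) = 16.0 hours.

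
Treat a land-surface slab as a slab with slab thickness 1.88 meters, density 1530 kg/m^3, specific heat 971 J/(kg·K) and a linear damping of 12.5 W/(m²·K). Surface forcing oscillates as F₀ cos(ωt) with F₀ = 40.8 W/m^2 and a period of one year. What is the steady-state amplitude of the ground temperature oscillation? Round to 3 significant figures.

3.26 K

Areal heat capacity C = ρ c_p D = 1530 × 971 × 1.88 = 2.79×10^6 J m⁻² K⁻¹.
Angular frequency ω = 2π / T = 2π / 3.15×10^7 s = 1.99×10^-7 s⁻¹.
√((Cω)² + λ²) = √((0.556)² + 12.5²) = 12.5 W/(m²·K).
Amplitude A = F₀ / √((Cω)²+λ²) = 40.8 / 12.5 = 3.26 K.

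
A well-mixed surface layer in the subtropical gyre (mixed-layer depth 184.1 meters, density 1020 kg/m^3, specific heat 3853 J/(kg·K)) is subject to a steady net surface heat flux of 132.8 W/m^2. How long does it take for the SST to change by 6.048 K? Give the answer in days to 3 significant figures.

Areal heat capacity C = ρ c_p D = 1020 × 3853 × 184.1 = 7.24×10^8 J m⁻² K⁻¹.
Time required: Δt = C ΔT / F = 7.24×10^8 × 6.048 / 132.8 = 3.30×10^7 s.
In days: 3.30×10^7 s / (86400 s/day) = 381 days.

381 days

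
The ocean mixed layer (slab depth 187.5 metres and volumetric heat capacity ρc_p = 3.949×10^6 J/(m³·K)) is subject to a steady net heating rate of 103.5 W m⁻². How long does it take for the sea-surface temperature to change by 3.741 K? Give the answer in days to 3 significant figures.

Areal heat capacity C = ρc_p × D = 3.949×10^6 × 187.5 = 7.40×10^8 J m⁻² K⁻¹.
Time required: Δt = C ΔT / F = 7.40×10^8 × 3.741 / 103.5 = 2.68×10^7 s.
In days: 2.68×10^7 s / (86400 s/day) = 310 days.

310 days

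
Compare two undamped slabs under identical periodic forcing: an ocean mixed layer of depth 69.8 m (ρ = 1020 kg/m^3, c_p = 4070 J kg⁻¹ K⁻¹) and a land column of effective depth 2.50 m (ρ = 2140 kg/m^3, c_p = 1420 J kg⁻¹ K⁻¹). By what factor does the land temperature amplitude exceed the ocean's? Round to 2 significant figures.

C_ocean = 1020 × 4070 × 69.8 = 2.90×10^8 J/(m²·K).
C_land = 2140 × 1420 × 2.50 = 7.60×10^6 J/(m²·K).
Undamped amplitude ∝ 1/C, so A_land/A_ocean = C_ocean/C_land = 38.1.

38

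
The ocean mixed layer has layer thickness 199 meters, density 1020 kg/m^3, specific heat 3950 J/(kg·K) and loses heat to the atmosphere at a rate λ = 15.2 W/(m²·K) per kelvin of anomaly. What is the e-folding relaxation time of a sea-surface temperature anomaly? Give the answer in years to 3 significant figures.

1.67 years

Areal heat capacity C = ρ c_p D = 1020 × 3950 × 199 = 8.02×10^8 J/(m^2 K).
Relaxation time τ = C / λ = 8.02×10^8 / 15.2 = 5.27×10^7 s.
In years: 5.27×10^7 s / (3.156×10^7 s/year) = 1.67 years.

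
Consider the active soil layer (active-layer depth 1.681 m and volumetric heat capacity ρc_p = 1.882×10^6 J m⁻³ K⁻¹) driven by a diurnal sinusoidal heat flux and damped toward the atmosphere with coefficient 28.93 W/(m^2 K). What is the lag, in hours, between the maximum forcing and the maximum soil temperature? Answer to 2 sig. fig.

Areal heat capacity C = ρc_p × D = 1.882×10^6 × 1.681 = 3.16×10^6 J m⁻² K⁻¹.
ω = 2π / 86400 s = 7.27×10^-5 s⁻¹.
Phase lag φ = arctan(Cω/λ) = arctan(230/28.93) = 1.45 rad.
Time lag = φ / ω = 1.45 / 7.27×10^-5 = 19900 s = 5.52 hours.

5.5 hours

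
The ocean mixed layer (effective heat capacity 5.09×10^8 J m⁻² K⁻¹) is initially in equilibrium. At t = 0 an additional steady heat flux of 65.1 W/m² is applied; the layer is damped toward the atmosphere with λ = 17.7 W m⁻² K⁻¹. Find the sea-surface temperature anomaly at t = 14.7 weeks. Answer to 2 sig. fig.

0.98 K

Areal heat capacity C = 5.09×10^8 J m⁻² K⁻¹ (given).
τ = C / λ = 5.09×10^8 / 17.7 = 2.88×10^7 s.
Equilibrium anomaly ΔT_eq = F / λ = 65.1 / 17.7 = 3.68 K.
t = 14.7 weeks = 8.89×10^6 s, so t/τ = 0.309.
ΔT(t) = ΔT_eq (1 − e^(−t/τ)) = 3.68 × (1 − e^−0.309) = 0.978 K.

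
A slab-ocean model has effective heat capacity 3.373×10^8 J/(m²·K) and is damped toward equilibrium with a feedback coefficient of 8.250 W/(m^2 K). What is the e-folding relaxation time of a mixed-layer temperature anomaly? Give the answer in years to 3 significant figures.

Areal heat capacity C = 3.373×10^8 J/(m²·K) (given).
Relaxation time τ = C / λ = 3.37×10^8 / 8.250 = 4.09×10^7 s.
In years: 4.09×10^7 s / (3.156×10^7 s/year) = 1.30 years.

1.30 years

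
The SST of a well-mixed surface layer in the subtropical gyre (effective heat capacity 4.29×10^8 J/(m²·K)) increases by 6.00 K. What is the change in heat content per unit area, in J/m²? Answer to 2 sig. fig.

Areal heat capacity C = 4.29×10^8 J/(m²·K) (given).
ΔQ = C ΔT = 4.29×10^8 × 6.00 = 2.57×10^9 J/m².

2.6×10^9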